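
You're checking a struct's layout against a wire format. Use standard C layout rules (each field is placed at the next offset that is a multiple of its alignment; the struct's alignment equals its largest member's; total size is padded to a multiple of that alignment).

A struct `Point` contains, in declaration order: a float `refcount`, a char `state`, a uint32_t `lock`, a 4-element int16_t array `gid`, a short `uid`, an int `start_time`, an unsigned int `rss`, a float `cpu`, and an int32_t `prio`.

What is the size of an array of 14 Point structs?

560

refcount at 0 (size 4, align 4) → ends 4
state at 4 (size 1, align 1) → ends 5
pad 3 to align 4 for lock
lock at 8 (size 4, align 4) → ends 12
gid at 12 (size 8, align 2) → ends 20
uid at 20 (size 2, align 2) → ends 22
pad 2 to align 4 for start_time
start_time at 24 (size 4, align 4) → ends 28
rss at 28 (size 4, align 4) → ends 32
cpu at 32 (size 4, align 4) → ends 36
prio at 36 (size 4, align 4) → ends 40
total 40 bytes, alignment 4
array of 14: 14 × 40 = 560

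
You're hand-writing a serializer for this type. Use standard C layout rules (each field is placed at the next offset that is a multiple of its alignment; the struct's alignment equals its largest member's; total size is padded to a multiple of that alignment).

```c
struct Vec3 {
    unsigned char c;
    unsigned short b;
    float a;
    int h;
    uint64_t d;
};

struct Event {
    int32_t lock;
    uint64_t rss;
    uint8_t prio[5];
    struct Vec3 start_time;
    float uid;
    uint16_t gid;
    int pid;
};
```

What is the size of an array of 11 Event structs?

Vec3: c at 0 (size 1, align 1) → ends 1; pad 1 to align 2 for b; b at 2 (size 2, align 2) → ends 4; a at 4 (size 4, align 4) → ends 8; h at 8 (size 4, align 4) → ends 12; pad 4 to align 8 for d; d at 16 (size 8, align 8) → ends 24; total 24 bytes, alignment 8
lock at 0 (size 4, align 4) → ends 4
pad 4 to align 8 for rss
rss at 8 (size 8, align 8) → ends 16
prio at 16 (size 5, align 1) → ends 21
pad 3 to align 8 for start_time
start_time at 24 (size 24, align 8) → ends 48
uid at 48 (size 4, align 4) → ends 52
gid at 52 (size 2, align 2) → ends 54
pad 2 to align 4 for pid
pid at 56 (size 4, align 4) → ends 60
tail pad 4 to reach multiple of 8
total 64 bytes, alignment 8
array of 11: 11 × 64 = 704

704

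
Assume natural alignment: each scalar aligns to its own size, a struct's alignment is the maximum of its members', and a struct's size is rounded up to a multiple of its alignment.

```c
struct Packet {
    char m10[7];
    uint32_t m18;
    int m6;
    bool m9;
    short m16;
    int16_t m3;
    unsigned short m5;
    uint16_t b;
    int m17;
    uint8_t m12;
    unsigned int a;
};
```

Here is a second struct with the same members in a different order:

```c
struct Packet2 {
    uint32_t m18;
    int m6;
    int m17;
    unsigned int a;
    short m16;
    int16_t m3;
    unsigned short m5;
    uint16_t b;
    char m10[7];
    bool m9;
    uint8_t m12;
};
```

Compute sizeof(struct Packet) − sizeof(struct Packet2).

m10 at 0 (size 7, align 1) → ends 7
pad 1 to align 4 for m18
m18 at 8 (size 4, align 4) → ends 12
m6 at 12 (size 4, align 4) → ends 16
m9 at 16 (size 1, align 1) → ends 17
pad 1 to align 2 for m16
m16 at 18 (size 2, align 2) → ends 20
m3 at 20 (size 2, align 2) → ends 22
m5 at 22 (size 2, align 2) → ends 24
b at 24 (size 2, align 2) → ends 26
pad 2 to align 4 for m17
m17 at 28 (size 4, align 4) → ends 32
m12 at 32 (size 1, align 1) → ends 33
pad 3 to align 4 for a
a at 36 (size 4, align 4) → ends 40
total 40 bytes, alignment 4
— Packet2 —
m18 at 0 (size 4, align 4) → ends 4
m6 at 4 (size 4, align 4) → ends 8
m17 at 8 (size 4, align 4) → ends 12
a at 12 (size 4, align 4) → ends 16
m16 at 16 (size 2, align 2) → ends 18
m3 at 18 (size 2, align 2) → ends 20
m5 at 20 (size 2, align 2) → ends 22
b at 22 (size 2, align 2) → ends 24
m10 at 24 (size 7, align 1) → ends 31
m9 at 31 (size 1, align 1) → ends 32
m12 at 32 (size 1, align 1) → ends 33
tail pad 3 to reach multiple of 4
total 36 bytes, alignment 4
40 − 36 = 4

4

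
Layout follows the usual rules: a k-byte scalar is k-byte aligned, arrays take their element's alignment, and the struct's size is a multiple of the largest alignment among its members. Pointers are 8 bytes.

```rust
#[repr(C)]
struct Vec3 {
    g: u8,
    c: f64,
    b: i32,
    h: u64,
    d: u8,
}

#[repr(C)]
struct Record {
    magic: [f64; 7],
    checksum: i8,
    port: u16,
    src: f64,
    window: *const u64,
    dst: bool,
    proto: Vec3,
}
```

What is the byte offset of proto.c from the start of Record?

Vec3: g at 0 (size 1, align 1) → ends 1; pad 7 to align 8 for c; c at 8 (size 8, align 8) → ends 16; b at 16 (size 4, align 4) → ends 20; pad 4 to align 8 for h; h at 24 (size 8, align 8) → ends 32; d at 32 (size 1, align 1) → ends 33; tail pad 7 to reach multiple of 8; total 40 bytes, alignment 8
magic at 0 (size 56, align 8) → ends 56
checksum at 56 (size 1, align 1) → ends 57
pad 1 to align 2 for port
port at 58 (size 2, align 2) → ends 60
pad 4 to align 8 for src
src at 64 (size 8, align 8) → ends 72
window at 72 (size 8, align 8) → ends 80
dst at 80 (size 1, align 1) → ends 81
pad 7 to align 8 for proto
proto at 88 (size 40, align 8) → ends 128
within Vec3: c at 8
88 + 8 = 96

96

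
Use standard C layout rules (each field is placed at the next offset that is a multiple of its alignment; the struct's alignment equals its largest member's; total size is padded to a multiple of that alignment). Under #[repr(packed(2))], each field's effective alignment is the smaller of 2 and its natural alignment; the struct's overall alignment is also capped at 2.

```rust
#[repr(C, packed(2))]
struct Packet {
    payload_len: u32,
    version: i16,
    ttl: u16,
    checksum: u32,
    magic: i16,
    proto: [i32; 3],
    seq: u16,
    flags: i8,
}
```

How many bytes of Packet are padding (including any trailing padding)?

1

@0: payload_len [4B, align 2] → 4
@4: version [2B, align 2] → 6
@6: ttl [2B, align 2] → 8
@8: checksum [4B, align 2] → 12
@12: magic [2B, align 2] → 14
@14: proto [12B, align 2] → 26
@26: seq [2B, align 2] → 28
@28: flags [1B, align 1] → 29
+1 tail pad (align 2)
size 30, align 2
data bytes 29, size 30 → padding 1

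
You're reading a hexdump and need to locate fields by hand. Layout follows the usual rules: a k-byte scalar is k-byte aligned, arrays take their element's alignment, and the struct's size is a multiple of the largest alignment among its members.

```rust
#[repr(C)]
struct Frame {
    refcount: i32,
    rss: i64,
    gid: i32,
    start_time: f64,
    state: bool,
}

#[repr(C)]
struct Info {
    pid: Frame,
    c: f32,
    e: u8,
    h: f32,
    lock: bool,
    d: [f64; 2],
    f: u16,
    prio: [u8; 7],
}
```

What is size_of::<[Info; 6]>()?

Frame: refcount at 0 (size 4, align 4) → ends 4; pad 4 to align 8 for rss; rss at 8 (size 8, align 8) → ends 16; gid at 16 (size 4, align 4) → ends 20; pad 4 to align 8 for start_time; start_time at 24 (size 8, align 8) → ends 32; state at 32 (size 1, align 1) → ends 33; tail pad 7 to reach multiple of 8; total 40 bytes, alignment 8
pid at 0 (size 40, align 8) → ends 40
c at 40 (size 4, align 4) → ends 44
e at 44 (size 1, align 1) → ends 45
pad 3 to align 4 for h
h at 48 (size 4, align 4) → ends 52
lock at 52 (size 1, align 1) → ends 53
pad 3 to align 8 for d
d at 56 (size 16, align 8) → ends 72
f at 72 (size 2, align 2) → ends 74
prio at 74 (size 7, align 1) → ends 81
tail pad 7 to reach multiple of 8
total 88 bytes, alignment 8
array of 6: 6 × 88 = 528

528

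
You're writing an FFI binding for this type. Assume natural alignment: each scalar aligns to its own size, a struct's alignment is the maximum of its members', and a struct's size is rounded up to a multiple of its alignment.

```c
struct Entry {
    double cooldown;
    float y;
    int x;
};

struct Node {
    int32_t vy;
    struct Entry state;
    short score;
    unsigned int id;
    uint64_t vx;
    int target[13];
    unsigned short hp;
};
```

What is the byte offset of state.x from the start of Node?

20

Entry: cooldown at 0 (size 8, align 8) → ends 8; y at 8 (size 4, align 4) → ends 12; x at 12 (size 4, align 4) → ends 16; total 16 bytes, alignment 8
vy at 0 (size 4, align 4) → ends 4
pad 4 to align 8 for state
state at 8 (size 16, align 8) → ends 24
within Entry: x at 12
8 + 12 = 20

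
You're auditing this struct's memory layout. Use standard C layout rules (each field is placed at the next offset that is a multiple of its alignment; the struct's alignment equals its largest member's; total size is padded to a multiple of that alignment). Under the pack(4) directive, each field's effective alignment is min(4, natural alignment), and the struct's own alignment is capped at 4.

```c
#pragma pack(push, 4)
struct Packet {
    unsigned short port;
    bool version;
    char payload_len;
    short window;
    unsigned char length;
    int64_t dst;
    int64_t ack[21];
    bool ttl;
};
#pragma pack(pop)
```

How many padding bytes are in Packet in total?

4

0..2  port  (2B, 2-aligned)
2..3  version  (1B, 1-aligned)
3..4  payload_len  (1B, 1-aligned)
4..6  window  (2B, 2-aligned)
6..7  length  (1B, 1-aligned)
7..8  -- padding (1B)
8..16  dst  (8B, 4-aligned)
16..184  ack  (168B, 4-aligned)
184..185  ttl  (1B, 1-aligned)
185..188  -- tail padding (3B)
sizeof = 188, alignof = 4
data bytes 184, size 188 → padding 4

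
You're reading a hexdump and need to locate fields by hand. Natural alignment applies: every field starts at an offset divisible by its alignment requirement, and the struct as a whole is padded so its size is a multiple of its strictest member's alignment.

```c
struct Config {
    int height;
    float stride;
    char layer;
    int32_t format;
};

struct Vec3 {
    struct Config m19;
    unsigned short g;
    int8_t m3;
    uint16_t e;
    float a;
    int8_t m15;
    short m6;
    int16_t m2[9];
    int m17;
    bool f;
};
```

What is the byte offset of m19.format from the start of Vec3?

12

Config: @0: height [4B, align 4] → 4; @4: stride [4B, align 4] → 8; @8: layer [1B, align 1] → 9; +3 pad (align 4); @12: format [4B, align 4] → 16; size 16, align 4
@0: m19 [16B, align 4] → 16
within Config: format at 12
0 + 12 = 12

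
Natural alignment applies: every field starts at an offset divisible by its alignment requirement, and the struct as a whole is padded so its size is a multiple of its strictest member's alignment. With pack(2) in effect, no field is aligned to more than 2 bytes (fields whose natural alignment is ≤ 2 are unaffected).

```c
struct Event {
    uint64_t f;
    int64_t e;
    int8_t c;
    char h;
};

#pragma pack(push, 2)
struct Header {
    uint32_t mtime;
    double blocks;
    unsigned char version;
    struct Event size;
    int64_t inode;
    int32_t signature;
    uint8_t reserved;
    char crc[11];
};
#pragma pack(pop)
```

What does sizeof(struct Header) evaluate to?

Event: @0: f [8B, align 8] → 8; @8: e [8B, align 8] → 16; @16: c [1B, align 1] → 17; @17: h [1B, align 1] → 18; +6 tail pad (align 8); size 24, align 8
@0: mtime [4B, align 2] → 4
@4: blocks [8B, align 2] → 12
@12: version [1B, align 1] → 13
+1 pad (align 2)
@14: size [24B, align 2] → 38
@38: inode [8B, align 2] → 46
@46: signature [4B, align 2] → 50
@50: reserved [1B, align 1] → 51
@51: crc [11B, align 1] → 62
size 62, align 2

62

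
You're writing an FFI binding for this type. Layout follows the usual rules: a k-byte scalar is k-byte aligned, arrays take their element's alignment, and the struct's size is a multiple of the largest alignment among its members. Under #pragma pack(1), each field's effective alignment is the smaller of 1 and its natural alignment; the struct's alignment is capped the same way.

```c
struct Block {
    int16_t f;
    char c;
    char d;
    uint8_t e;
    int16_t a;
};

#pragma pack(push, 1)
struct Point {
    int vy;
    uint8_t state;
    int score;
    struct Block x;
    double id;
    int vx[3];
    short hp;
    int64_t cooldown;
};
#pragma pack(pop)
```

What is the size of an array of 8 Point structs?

376

Block: 0..2  f  (2B, 2-aligned); 2..3  c  (1B, 1-aligned); 3..4  d  (1B, 1-aligned); 4..5  e  (1B, 1-aligned); 5..6  -- padding (1B); 6..8  a  (2B, 2-aligned); sizeof = 8, alignof = 2
0..4  vy  (4B, 1-aligned)
4..5  state  (1B, 1-aligned)
5..9  score  (4B, 1-aligned)
9..17  x  (8B, 1-aligned)
17..25  id  (8B, 1-aligned)
25..37  vx  (12B, 1-aligned)
37..39  hp  (2B, 1-aligned)
39..47  cooldown  (8B, 1-aligned)
sizeof = 47, alignof = 1
array of 8: 8 × 47 = 376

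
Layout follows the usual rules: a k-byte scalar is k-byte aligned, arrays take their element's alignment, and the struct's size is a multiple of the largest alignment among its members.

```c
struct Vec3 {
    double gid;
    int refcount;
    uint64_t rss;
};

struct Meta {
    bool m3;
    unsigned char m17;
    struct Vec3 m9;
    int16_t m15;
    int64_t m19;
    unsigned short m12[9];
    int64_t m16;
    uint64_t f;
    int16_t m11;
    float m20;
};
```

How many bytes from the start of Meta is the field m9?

8

Vec3: 0..8  gid  (8B, 8-aligned); 8..12  refcount  (4B, 4-aligned); 12..16  -- padding (4B); 16..24  rss  (8B, 8-aligned); sizeof = 24, alignof = 8
0..1  m3  (1B, 1-aligned)
1..2  m17  (1B, 1-aligned)
2..8  -- padding (6B)
8..32  m9  (24B, 8-aligned)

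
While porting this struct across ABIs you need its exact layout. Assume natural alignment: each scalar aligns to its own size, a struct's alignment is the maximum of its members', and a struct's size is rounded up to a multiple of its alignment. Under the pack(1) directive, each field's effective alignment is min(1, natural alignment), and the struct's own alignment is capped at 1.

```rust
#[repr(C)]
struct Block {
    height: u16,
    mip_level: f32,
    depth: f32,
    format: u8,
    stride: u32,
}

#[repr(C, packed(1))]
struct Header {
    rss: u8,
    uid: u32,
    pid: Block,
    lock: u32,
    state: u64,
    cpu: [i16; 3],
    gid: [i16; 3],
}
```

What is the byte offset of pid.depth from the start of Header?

Block: 0..2  height  (2B, 2-aligned); 2..4  -- padding (2B); 4..8  mip_level  (4B, 4-aligned); 8..12  depth  (4B, 4-aligned); 12..13  format  (1B, 1-aligned); 13..16  -- padding (3B); 16..20  stride  (4B, 4-aligned); sizeof = 20, alignof = 4
0..1  rss  (1B, 1-aligned)
1..5  uid  (4B, 1-aligned)
5..25  pid  (20B, 1-aligned)
within Block: depth at 8
5 + 8 = 13

13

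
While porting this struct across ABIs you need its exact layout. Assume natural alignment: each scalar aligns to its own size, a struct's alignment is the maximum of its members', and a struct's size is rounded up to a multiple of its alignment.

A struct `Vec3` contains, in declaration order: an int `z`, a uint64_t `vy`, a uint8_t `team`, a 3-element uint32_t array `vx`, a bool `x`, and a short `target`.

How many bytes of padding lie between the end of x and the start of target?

z at 0 (size 4, align 4) → ends 4
pad 4 to align 8 for vy
vy at 8 (size 8, align 8) → ends 16
team at 16 (size 1, align 1) → ends 17
pad 3 to align 4 for vx
vx at 20 (size 12, align 4) → ends 32
x at 32 (size 1, align 1) → ends 33
pad 1 to align 2 for target
target at 34 (size 2, align 2) → ends 36

1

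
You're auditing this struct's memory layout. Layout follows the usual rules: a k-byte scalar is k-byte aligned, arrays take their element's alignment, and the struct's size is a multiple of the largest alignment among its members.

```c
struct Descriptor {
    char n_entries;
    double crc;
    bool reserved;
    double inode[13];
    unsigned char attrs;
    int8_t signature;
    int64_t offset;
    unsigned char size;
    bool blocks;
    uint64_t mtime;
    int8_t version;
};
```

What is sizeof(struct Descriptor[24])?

@0: n_entries [1B, align 1] → 1
+7 pad (align 8)
@8: crc [8B, align 8] → 16
@16: reserved [1B, align 1] → 17
+7 pad (align 8)
@24: inode [104B, align 8] → 128
@128: attrs [1B, align 1] → 129
@129: signature [1B, align 1] → 130
+6 pad (align 8)
@136: offset [8B, align 8] → 144
@144: size [1B, align 1] → 145
@145: blocks [1B, align 1] → 146
+6 pad (align 8)
@152: mtime [8B, align 8] → 160
@160: version [1B, align 1] → 161
+7 tail pad (align 8)
size 168, align 8
array of 24: 24 × 168 = 4032

4032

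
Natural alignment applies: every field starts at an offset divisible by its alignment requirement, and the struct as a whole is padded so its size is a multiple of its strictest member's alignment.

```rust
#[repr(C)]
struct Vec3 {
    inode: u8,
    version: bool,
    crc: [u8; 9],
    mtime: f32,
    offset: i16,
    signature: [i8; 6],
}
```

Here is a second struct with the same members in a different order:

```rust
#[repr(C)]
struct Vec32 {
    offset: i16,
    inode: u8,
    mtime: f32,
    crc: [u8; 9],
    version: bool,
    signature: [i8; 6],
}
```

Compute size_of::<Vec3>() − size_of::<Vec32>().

0

0..1  inode  (1B, 1-aligned)
1..2  version  (1B, 1-aligned)
2..11  crc  (9B, 1-aligned)
11..12  -- padding (1B)
12..16  mtime  (4B, 4-aligned)
16..18  offset  (2B, 2-aligned)
18..24  signature  (6B, 1-aligned)
sizeof = 24, alignof = 4
— Vec32 —
0..2  offset  (2B, 2-aligned)
2..3  inode  (1B, 1-aligned)
3..4  -- padding (1B)
4..8  mtime  (4B, 4-aligned)
8..17  crc  (9B, 1-aligned)
17..18  version  (1B, 1-aligned)
18..24  signature  (6B, 1-aligned)
sizeof = 24, alignof = 4
24 − 24 = 0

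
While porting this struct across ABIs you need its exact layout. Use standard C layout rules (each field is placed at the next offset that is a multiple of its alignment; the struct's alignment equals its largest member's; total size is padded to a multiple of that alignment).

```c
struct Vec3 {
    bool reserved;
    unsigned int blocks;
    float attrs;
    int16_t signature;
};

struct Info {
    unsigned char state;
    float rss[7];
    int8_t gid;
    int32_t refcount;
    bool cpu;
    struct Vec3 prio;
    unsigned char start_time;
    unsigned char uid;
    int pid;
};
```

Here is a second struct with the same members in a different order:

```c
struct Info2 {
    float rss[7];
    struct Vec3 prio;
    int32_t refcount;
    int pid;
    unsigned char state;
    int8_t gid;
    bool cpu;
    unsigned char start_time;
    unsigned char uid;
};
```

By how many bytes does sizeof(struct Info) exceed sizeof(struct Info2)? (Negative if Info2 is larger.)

8

Vec3: reserved at 0 (size 1, align 1) → ends 1; pad 3 to align 4 for blocks; blocks at 4 (size 4, align 4) → ends 8; attrs at 8 (size 4, align 4) → ends 12; signature at 12 (size 2, align 2) → ends 14; tail pad 2 to reach multiple of 4; total 16 bytes, alignment 4
state at 0 (size 1, align 1) → ends 1
pad 3 to align 4 for rss
rss at 4 (size 28, align 4) → ends 32
gid at 32 (size 1, align 1) → ends 33
pad 3 to align 4 for refcount
refcount at 36 (size 4, align 4) → ends 40
cpu at 40 (size 1, align 1) → ends 41
pad 3 to align 4 for prio
prio at 44 (size 16, align 4) → ends 60
start_time at 60 (size 1, align 1) → ends 61
uid at 61 (size 1, align 1) → ends 62
pad 2 to align 4 for pid
pid at 64 (size 4, align 4) → ends 68
total 68 bytes, alignment 4
— Info2 —
rss at 0 (size 28, align 4) → ends 28
prio at 28 (size 16, align 4) → ends 44
refcount at 44 (size 4, align 4) → ends 48
pid at 48 (size 4, align 4) → ends 52
state at 52 (size 1, align 1) → ends 53
gid at 53 (size 1, align 1) → ends 54
cpu at 54 (size 1, align 1) → ends 55
start_time at 55 (size 1, align 1) → ends 56
uid at 56 (size 1, align 1) → ends 57
tail pad 3 to reach multiple of 4
total 60 bytes, alignment 4
68 − 60 = 8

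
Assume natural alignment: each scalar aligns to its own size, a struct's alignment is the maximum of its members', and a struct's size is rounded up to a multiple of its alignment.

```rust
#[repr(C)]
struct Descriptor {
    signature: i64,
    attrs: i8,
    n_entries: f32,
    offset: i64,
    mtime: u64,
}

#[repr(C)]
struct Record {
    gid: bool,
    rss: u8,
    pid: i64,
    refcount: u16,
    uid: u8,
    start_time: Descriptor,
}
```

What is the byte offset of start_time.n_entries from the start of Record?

36

Descriptor: @0: signature [8B, align 8] → 8; @8: attrs [1B, align 1] → 9; +3 pad (align 4); @12: n_entries [4B, align 4] → 16; @16: offset [8B, align 8] → 24; @24: mtime [8B, align 8] → 32; size 32, align 8
@0: gid [1B, align 1] → 1
@1: rss [1B, align 1] → 2
+6 pad (align 8)
@8: pid [8B, align 8] → 16
@16: refcount [2B, align 2] → 18
@18: uid [1B, align 1] → 19
+5 pad (align 8)
@24: start_time [32B, align 8] → 56
within Descriptor: n_entries at 12
24 + 12 = 36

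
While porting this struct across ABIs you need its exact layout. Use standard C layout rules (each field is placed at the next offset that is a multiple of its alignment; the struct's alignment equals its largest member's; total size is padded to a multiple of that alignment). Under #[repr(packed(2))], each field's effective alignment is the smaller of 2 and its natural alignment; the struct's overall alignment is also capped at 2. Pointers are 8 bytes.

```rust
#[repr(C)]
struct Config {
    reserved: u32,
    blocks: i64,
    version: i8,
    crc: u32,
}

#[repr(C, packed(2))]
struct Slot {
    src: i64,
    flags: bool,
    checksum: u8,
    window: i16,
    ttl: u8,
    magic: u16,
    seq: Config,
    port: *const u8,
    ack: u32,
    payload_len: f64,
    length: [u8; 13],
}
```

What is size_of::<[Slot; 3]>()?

222

Config: @0: reserved [4B, align 4] → 4; +4 pad (align 8); @8: blocks [8B, align 8] → 16; @16: version [1B, align 1] → 17; +3 pad (align 4); @20: crc [4B, align 4] → 24; size 24, align 8
@0: src [8B, align 2] → 8
@8: flags [1B, align 1] → 9
@9: checksum [1B, align 1] → 10
@10: window [2B, align 2] → 12
@12: ttl [1B, align 1] → 13
+1 pad (align 2)
@14: magic [2B, align 2] → 16
@16: seq [24B, align 2] → 40
@40: port [8B, align 2] → 48
@48: ack [4B, align 2] → 52
@52: payload_len [8B, align 2] → 60
@60: length [13B, align 1] → 73
+1 tail pad (align 2)
size 74, align 2
array of 3: 3 × 74 = 222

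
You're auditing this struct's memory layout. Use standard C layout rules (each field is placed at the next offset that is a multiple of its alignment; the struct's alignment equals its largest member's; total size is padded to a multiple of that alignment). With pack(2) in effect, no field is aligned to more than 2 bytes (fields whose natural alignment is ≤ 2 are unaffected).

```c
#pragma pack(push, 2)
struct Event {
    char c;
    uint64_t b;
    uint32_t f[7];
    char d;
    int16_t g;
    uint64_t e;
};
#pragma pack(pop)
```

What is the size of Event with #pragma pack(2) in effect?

50

c at 0 (size 1, align 1) → ends 1
pad 1 to align 2 for b
b at 2 (size 8, align 2) → ends 10
f at 10 (size 28, align 2) → ends 38
d at 38 (size 1, align 1) → ends 39
pad 1 to align 2 for g
g at 40 (size 2, align 2) → ends 42
e at 42 (size 8, align 2) → ends 50
total 50 bytes, alignment 2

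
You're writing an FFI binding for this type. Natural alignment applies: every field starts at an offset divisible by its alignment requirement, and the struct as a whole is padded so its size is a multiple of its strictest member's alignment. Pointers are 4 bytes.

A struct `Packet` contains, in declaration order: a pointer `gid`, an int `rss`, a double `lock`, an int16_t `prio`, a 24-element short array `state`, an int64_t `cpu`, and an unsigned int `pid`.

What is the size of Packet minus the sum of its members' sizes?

10

@0: gid [4B, align 4] → 4
@4: rss [4B, align 4] → 8
@8: lock [8B, align 8] → 16
@16: prio [2B, align 2] → 18
@18: state [48B, align 2] → 66
+6 pad (align 8)
@72: cpu [8B, align 8] → 80
@80: pid [4B, align 4] → 84
+4 tail pad (align 8)
size 88, align 8
data bytes 78, size 88 → padding 10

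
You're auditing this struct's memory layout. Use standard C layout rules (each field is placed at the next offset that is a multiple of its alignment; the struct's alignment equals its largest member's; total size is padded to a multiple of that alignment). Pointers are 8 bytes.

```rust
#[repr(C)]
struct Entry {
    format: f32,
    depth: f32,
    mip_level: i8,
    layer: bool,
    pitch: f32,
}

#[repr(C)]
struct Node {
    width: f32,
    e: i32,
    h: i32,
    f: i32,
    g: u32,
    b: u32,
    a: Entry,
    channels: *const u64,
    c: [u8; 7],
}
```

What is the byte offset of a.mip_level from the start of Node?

Entry: 0..4  format  (4B, 4-aligned); 4..8  depth  (4B, 4-aligned); 8..9  mip_level  (1B, 1-aligned); 9..10  layer  (1B, 1-aligned); 10..12  -- padding (2B); 12..16  pitch  (4B, 4-aligned); sizeof = 16, alignof = 4
0..4  width  (4B, 4-aligned)
4..8  e  (4B, 4-aligned)
8..12  h  (4B, 4-aligned)
12..16  f  (4B, 4-aligned)
16..20  g  (4B, 4-aligned)
20..24  b  (4B, 4-aligned)
24..40  a  (16B, 4-aligned)
within Entry: mip_level at 8
24 + 8 = 32

32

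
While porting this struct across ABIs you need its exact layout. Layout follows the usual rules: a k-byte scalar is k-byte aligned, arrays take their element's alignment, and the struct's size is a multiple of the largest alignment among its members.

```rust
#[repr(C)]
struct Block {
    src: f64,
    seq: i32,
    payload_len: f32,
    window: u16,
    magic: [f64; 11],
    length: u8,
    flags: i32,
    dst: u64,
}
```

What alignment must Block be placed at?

8

member alignments: src=8, seq=4, payload_len=4, window=2, magic=8, length=1, flags=4, dst=8
max = 8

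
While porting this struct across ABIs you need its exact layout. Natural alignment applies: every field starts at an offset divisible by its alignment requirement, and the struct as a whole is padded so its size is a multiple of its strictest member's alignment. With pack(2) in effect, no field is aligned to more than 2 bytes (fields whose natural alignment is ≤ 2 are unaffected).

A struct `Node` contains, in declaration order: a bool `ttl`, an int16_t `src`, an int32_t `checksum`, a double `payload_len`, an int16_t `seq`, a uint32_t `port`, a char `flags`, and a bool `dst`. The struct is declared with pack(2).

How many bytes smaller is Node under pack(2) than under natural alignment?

natural layout:
  @0: ttl [1B, align 1] → 1
  +1 pad (align 2)
  @2: src [2B, align 2] → 4
  @4: checksum [4B, align 4] → 8
  @8: payload_len [8B, align 8] → 16
  @16: seq [2B, align 2] → 18
  +2 pad (align 4)
  @20: port [4B, align 4] → 24
  @24: flags [1B, align 1] → 25
  @25: dst [1B, align 1] → 26
  +6 tail pad (align 8)
  size 32, align 8
packed(2) layout:
  @0: ttl [1B, align 1] → 1
  +1 pad (align 2)
  @2: src [2B, align 2] → 4
  @4: checksum [4B, align 2] → 8
  @8: payload_len [8B, align 2] → 16
  @16: seq [2B, align 2] → 18
  @18: port [4B, align 2] → 22
  @22: flags [1B, align 1] → 23
  @23: dst [1B, align 1] → 24
  size 24, align 2
32 − 24 = 8

8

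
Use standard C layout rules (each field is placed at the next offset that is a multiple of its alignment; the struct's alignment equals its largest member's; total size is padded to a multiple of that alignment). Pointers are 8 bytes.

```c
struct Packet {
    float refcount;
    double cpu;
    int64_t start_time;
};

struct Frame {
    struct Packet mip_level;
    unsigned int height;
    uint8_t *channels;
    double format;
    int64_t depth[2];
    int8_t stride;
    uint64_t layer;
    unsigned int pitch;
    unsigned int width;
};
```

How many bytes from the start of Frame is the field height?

Packet: refcount at 0 (size 4, align 4) → ends 4; pad 4 to align 8 for cpu; cpu at 8 (size 8, align 8) → ends 16; start_time at 16 (size 8, align 8) → ends 24; total 24 bytes, alignment 8
mip_level at 0 (size 24, align 8) → ends 24
height at 24 (size 4, align 4) → ends 28

24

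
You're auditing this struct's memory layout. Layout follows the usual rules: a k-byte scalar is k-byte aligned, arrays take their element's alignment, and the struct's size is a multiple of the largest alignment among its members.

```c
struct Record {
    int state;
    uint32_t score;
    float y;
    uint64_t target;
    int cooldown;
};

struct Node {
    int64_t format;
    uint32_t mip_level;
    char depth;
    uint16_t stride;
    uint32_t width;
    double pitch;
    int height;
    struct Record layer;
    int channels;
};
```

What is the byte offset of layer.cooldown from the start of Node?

64

Record: 0..4  state  (4B, 4-aligned); 4..8  score  (4B, 4-aligned); 8..12  y  (4B, 4-aligned); 12..16  -- padding (4B); 16..24  target  (8B, 8-aligned); 24..28  cooldown  (4B, 4-aligned); 28..32  -- tail padding (4B); sizeof = 32, alignof = 8
0..8  format  (8B, 8-aligned)
8..12  mip_level  (4B, 4-aligned)
12..13  depth  (1B, 1-aligned)
13..14  -- padding (1B)
14..16  stride  (2B, 2-aligned)
16..20  width  (4B, 4-aligned)
20..24  -- padding (4B)
24..32  pitch  (8B, 8-aligned)
32..36  height  (4B, 4-aligned)
36..40  -- padding (4B)
40..72  layer  (32B, 8-aligned)
within Record: cooldown at 24
40 + 24 = 64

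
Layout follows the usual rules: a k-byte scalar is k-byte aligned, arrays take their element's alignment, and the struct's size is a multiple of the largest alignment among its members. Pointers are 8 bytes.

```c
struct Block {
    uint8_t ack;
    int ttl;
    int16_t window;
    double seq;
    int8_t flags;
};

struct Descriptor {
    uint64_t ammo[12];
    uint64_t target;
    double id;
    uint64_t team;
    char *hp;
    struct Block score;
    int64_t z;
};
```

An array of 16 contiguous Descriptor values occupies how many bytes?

2688

Block: @0: ack [1B, align 1] → 1; +3 pad (align 4); @4: ttl [4B, align 4] → 8; @8: window [2B, align 2] → 10; +6 pad (align 8); @16: seq [8B, align 8] → 24; @24: flags [1B, align 1] → 25; +7 tail pad (align 8); size 32, align 8
@0: ammo [96B, align 8] → 96
@96: target [8B, align 8] → 104
@104: id [8B, align 8] → 112
@112: team [8B, align 8] → 120
@120: hp [8B, align 8] → 128
@128: score [32B, align 8] → 160
@160: z [8B, align 8] → 168
size 168, align 8
array of 16: 16 × 168 = 2688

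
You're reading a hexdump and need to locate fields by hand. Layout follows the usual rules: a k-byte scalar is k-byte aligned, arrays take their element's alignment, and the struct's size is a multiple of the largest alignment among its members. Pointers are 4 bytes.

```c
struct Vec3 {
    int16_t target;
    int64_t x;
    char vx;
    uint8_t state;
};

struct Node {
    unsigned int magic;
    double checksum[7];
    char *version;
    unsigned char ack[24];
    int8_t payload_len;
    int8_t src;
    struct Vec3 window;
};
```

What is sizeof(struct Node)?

120

Vec3: @0: target [2B, align 2] → 2; +6 pad (align 8); @8: x [8B, align 8] → 16; @16: vx [1B, align 1] → 17; @17: state [1B, align 1] → 18; +6 tail pad (align 8); size 24, align 8
@0: magic [4B, align 4] → 4
+4 pad (align 8)
@8: checksum [56B, align 8] → 64
@64: version [4B, align 4] → 68
@68: ack [24B, align 1] → 92
@92: payload_len [1B, align 1] → 93
@93: src [1B, align 1] → 94
+2 pad (align 8)
@96: window [24B, align 8] → 120
size 120, align 8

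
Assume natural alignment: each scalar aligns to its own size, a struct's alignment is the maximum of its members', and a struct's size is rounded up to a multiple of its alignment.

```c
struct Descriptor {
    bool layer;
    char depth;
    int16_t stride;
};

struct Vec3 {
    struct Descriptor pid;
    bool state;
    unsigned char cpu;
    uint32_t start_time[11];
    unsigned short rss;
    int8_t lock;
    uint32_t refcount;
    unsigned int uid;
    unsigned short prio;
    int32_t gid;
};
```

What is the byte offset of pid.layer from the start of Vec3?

0

Descriptor: @0: layer [1B, align 1] → 1; @1: depth [1B, align 1] → 2; @2: stride [2B, align 2] → 4; size 4, align 2
@0: pid [4B, align 2] → 4
within Descriptor: layer at 0
0 + 0 = 0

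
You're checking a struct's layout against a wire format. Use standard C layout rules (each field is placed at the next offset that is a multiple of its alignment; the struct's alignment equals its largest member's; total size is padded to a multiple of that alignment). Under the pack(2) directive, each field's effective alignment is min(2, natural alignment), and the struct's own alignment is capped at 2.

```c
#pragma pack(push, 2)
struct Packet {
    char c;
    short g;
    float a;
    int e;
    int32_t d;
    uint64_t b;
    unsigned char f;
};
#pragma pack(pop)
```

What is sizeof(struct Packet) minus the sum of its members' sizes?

2

0..1  c  (1B, 1-aligned)
1..2  -- padding (1B)
2..4  g  (2B, 2-aligned)
4..8  a  (4B, 2-aligned)
8..12  e  (4B, 2-aligned)
12..16  d  (4B, 2-aligned)
16..24  b  (8B, 2-aligned)
24..25  f  (1B, 1-aligned)
25..26  -- tail padding (1B)
sizeof = 26, alignof = 2
data bytes 24, size 26 → padding 2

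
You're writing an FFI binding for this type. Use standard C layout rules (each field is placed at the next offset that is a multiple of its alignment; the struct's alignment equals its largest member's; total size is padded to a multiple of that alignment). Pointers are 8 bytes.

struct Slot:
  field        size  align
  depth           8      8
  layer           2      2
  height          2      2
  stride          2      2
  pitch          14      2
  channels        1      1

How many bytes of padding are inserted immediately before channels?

0

@0: depth [8B, align 8] → 8
@8: layer [2B, align 2] → 10
@10: height [2B, align 2] → 12
@12: stride [2B, align 2] → 14
@14: pitch [14B, align 2] → 28
@28: channels [1B, align 1] → 29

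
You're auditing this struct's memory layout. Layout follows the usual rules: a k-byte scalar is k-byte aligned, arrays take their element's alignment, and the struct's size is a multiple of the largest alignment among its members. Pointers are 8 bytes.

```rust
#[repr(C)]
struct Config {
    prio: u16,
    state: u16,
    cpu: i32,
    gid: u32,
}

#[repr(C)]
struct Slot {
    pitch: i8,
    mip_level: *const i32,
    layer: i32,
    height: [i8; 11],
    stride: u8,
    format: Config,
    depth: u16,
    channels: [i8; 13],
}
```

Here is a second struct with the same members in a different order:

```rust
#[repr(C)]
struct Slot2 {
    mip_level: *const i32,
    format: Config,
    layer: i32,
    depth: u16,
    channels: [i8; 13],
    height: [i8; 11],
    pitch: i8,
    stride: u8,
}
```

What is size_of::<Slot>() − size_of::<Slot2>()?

Config: prio at 0 (size 2, align 2) → ends 2; state at 2 (size 2, align 2) → ends 4; cpu at 4 (size 4, align 4) → ends 8; gid at 8 (size 4, align 4) → ends 12; total 12 bytes, alignment 4
pitch at 0 (size 1, align 1) → ends 1
pad 7 to align 8 for mip_level
mip_level at 8 (size 8, align 8) → ends 16
layer at 16 (size 4, align 4) → ends 20
height at 20 (size 11, align 1) → ends 31
stride at 31 (size 1, align 1) → ends 32
format at 32 (size 12, align 4) → ends 44
depth at 44 (size 2, align 2) → ends 46
channels at 46 (size 13, align 1) → ends 59
tail pad 5 to reach multiple of 8
total 64 bytes, alignment 8
— Slot2 —
mip_level at 0 (size 8, align 8) → ends 8
format at 8 (size 12, align 4) → ends 20
layer at 20 (size 4, align 4) → ends 24
depth at 24 (size 2, align 2) → ends 26
channels at 26 (size 13, align 1) → ends 39
height at 39 (size 11, align 1) → ends 50
pitch at 50 (size 1, align 1) → ends 51
stride at 51 (size 1, align 1) → ends 52
tail pad 4 to reach multiple of 8
total 56 bytes, alignment 8
64 − 56 = 8

8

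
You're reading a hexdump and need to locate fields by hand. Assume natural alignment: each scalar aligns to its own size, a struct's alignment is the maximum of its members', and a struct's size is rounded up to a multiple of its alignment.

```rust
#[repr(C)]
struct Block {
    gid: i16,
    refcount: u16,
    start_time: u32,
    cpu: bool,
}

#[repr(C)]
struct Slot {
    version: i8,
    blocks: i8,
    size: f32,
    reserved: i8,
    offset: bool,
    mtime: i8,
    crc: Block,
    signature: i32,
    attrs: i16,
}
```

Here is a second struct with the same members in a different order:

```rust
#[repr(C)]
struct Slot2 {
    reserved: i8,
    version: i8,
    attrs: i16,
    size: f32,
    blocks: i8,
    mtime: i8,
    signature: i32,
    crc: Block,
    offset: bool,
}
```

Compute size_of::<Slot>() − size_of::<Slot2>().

Block: gid at 0 (size 2, align 2) → ends 2; refcount at 2 (size 2, align 2) → ends 4; start_time at 4 (size 4, align 4) → ends 8; cpu at 8 (size 1, align 1) → ends 9; tail pad 3 to reach multiple of 4; total 12 bytes, alignment 4
version at 0 (size 1, align 1) → ends 1
blocks at 1 (size 1, align 1) → ends 2
pad 2 to align 4 for size
size at 4 (size 4, align 4) → ends 8
reserved at 8 (size 1, align 1) → ends 9
offset at 9 (size 1, align 1) → ends 10
mtime at 10 (size 1, align 1) → ends 11
pad 1 to align 4 for crc
crc at 12 (size 12, align 4) → ends 24
signature at 24 (size 4, align 4) → ends 28
attrs at 28 (size 2, align 2) → ends 30
tail pad 2 to reach multiple of 4
total 32 bytes, alignment 4
— Slot2 —
reserved at 0 (size 1, align 1) → ends 1
version at 1 (size 1, align 1) → ends 2
attrs at 2 (size 2, align 2) → ends 4
size at 4 (size 4, align 4) → ends 8
blocks at 8 (size 1, align 1) → ends 9
mtime at 9 (size 1, align 1) → ends 10
pad 2 to align 4 for signature
signature at 12 (size 4, align 4) → ends 16
crc at 16 (size 12, align 4) → ends 28
offset at 28 (size 1, align 1) → ends 29
tail pad 3 to reach multiple of 4
total 32 bytes, alignment 4
32 − 32 = 0

0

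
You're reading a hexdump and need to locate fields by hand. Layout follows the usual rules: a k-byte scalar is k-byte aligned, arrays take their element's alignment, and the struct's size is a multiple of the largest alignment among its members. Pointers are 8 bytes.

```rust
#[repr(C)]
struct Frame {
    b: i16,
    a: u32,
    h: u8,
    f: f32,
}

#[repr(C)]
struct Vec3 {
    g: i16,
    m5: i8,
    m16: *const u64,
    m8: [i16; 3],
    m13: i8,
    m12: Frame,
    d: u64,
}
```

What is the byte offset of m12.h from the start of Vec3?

Frame: @0: b [2B, align 2] → 2; +2 pad (align 4); @4: a [4B, align 4] → 8; @8: h [1B, align 1] → 9; +3 pad (align 4); @12: f [4B, align 4] → 16; size 16, align 4
@0: g [2B, align 2] → 2
@2: m5 [1B, align 1] → 3
+5 pad (align 8)
@8: m16 [8B, align 8] → 16
@16: m8 [6B, align 2] → 22
@22: m13 [1B, align 1] → 23
+1 pad (align 4)
@24: m12 [16B, align 4] → 40
within Frame: h at 8
24 + 8 = 32

32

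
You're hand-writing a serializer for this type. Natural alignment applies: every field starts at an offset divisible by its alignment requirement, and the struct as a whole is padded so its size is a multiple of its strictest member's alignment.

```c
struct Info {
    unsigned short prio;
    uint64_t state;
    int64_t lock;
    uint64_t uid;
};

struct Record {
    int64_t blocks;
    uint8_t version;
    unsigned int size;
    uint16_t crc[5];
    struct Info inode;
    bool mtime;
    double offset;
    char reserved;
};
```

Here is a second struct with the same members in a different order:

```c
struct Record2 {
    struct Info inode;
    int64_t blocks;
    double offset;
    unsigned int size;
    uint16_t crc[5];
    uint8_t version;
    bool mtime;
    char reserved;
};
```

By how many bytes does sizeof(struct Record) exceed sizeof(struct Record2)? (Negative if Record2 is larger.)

Info: prio at 0 (size 2, align 2) → ends 2; pad 6 to align 8 for state; state at 8 (size 8, align 8) → ends 16; lock at 16 (size 8, align 8) → ends 24; uid at 24 (size 8, align 8) → ends 32; total 32 bytes, alignment 8
blocks at 0 (size 8, align 8) → ends 8
version at 8 (size 1, align 1) → ends 9
pad 3 to align 4 for size
size at 12 (size 4, align 4) → ends 16
crc at 16 (size 10, align 2) → ends 26
pad 6 to align 8 for inode
inode at 32 (size 32, align 8) → ends 64
mtime at 64 (size 1, align 1) → ends 65
pad 7 to align 8 for offset
offset at 72 (size 8, align 8) → ends 80
reserved at 80 (size 1, align 1) → ends 81
tail pad 7 to reach multiple of 8
total 88 bytes, alignment 8
— Record2 —
inode at 0 (size 32, align 8) → ends 32
blocks at 32 (size 8, align 8) → ends 40
offset at 40 (size 8, align 8) → ends 48
size at 48 (size 4, align 4) → ends 52
crc at 52 (size 10, align 2) → ends 62
version at 62 (size 1, align 1) → ends 63
mtime at 63 (size 1, align 1) → ends 64
reserved at 64 (size 1, align 1) → ends 65
tail pad 7 to reach multiple of 8
total 72 bytes, alignment 8
88 − 72 = 16

16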